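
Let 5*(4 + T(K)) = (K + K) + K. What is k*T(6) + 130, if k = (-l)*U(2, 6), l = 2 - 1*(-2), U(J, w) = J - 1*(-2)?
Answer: 682/5 ≈ 136.40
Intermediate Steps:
U(J, w) = 2 + J (U(J, w) = J + 2 = 2 + J)
T(K) = -4 + 3*K/5 (T(K) = -4 + ((K + K) + K)/5 = -4 + (2*K + K)/5 = -4 + (3*K)/5 = -4 + 3*K/5)
l = 4 (l = 2 + 2 = 4)
k = -16 (k = (-1*4)*(2 + 2) = -4*4 = -16)
k*T(6) + 130 = -16*(-4 + (⅗)*6) + 130 = -16*(-4 + 18/5) + 130 = -16*(-⅖) + 130 = 32/5 + 130 = 682/5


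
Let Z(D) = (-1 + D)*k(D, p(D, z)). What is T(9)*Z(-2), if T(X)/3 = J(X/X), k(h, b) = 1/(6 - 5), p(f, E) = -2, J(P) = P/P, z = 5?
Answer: -9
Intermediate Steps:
J(P) = 1
k(h, b) = 1 (k(h, b) = 1/1 = 1)
T(X) = 3 (T(X) = 3*1 = 3)
Z(D) = -1 + D (Z(D) = (-1 + D)*1 = -1 + D)
T(9)*Z(-2) = 3*(-1 - 2) = 3*(-3) = -9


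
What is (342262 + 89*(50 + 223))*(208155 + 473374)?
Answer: 249820588711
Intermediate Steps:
(342262 + 89*(50 + 223))*(208155 + 473374) = (342262 + 89*273)*681529 = (342262 + 24297)*681529 = 366559*681529 = 249820588711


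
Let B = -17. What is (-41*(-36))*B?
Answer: -25092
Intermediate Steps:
(-41*(-36))*B = -41*(-36)*(-17) = 1476*(-17) = -25092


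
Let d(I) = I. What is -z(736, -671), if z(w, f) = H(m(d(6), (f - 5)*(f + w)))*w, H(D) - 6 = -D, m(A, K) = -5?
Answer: -8096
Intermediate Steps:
H(D) = 6 - D
z(w, f) = 11*w (z(w, f) = (6 - 1*(-5))*w = (6 + 5)*w = 11*w)
-z(736, -671) = -11*736 = -1*8096 = -8096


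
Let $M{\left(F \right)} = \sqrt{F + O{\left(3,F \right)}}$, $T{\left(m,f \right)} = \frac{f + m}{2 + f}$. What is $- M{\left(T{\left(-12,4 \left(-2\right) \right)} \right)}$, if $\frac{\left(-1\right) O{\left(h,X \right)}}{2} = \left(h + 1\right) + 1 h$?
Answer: $- \frac{4 i \sqrt{6}}{3} \approx - 3.266 i$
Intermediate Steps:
$O{\left(h,X \right)} = -2 - 4 h$ ($O{\left(h,X \right)} = - 2 \left(\left(h + 1\right) + 1 h\right) = - 2 \left(\left(1 + h\right) + h\right) = - 2 \left(1 + 2 h\right) = -2 - 4 h$)
$T{\left(m,f \right)} = \frac{f + m}{2 + f}$
$M{\left(F \right)} = \sqrt{-14 + F}$ ($M{\left(F \right)} = \sqrt{F - 14} = \sqrt{-14 + F}$)
$- M{\left(T{\left(-12,4 \left(-2\right) \right)} \right)} = - \sqrt{-14 + \frac{4 \left(-2\right) - 12}{2 + 4 \left(-2\right)}} = - \sqrt{-14 + \frac{-8 - 12}{2 - 8}} = - \sqrt{-14 + \frac{1}{-6} \left(-20\right)} = - \sqrt{-14 - - \frac{10}{3}} = - \sqrt{-14 + \frac{10}{3}} = - \sqrt{- \frac{32}{3}} = - \frac{4 i \sqrt{6}}{3}$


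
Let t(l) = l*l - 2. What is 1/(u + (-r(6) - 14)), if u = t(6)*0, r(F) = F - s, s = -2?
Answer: -1/22 ≈ -0.045455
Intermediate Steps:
r(F) = 2 + F (r(F) = F - 1*(-2) = F + 2 = 2 + F)
t(l) = -2 + l**2 (t(l) = l**2 - 2 = -2 + l**2)
u = 0 (u = (-2 + 6**2)*0 = (-2 + 36)*0 = 34*0 = 0)
1/(u + (-r(6) - 14)) = 1/(0 + (-(2 + 6) - 14)) = 1/(0 + (-1*8 - 14)) = 1/(0 + (-8 - 14)) = 1/(0 - 22) = 1/(-22) = -1/22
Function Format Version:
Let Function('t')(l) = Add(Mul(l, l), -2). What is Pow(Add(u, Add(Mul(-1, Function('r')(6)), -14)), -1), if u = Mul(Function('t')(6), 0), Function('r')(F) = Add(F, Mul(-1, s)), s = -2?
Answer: Rational(-1, 22) ≈ -0.045455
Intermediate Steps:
Function('r')(F) = Add(2, F) (Function('r')(F) = Add(F, Mul(-1, -2)) = Add(F, 2) = Add(2, F))
Function('t')(l) = Add(-2, Pow(l, 2)) (Function('t')(l) = Add(Pow(l, 2), -2) = Add(-2, Pow(l, 2)))
u = 0 (u = Mul(Add(-2, Pow(6, 2)), 0) = Mul(Add(-2, 36), 0) = Mul(34, 0) = 0)
Pow(Add(u, Add(Mul(-1, Function('r')(6)), -14)), -1) = Pow(Add(0, Add(Mul(-1, Add(2, 6)), -14)), -1) = Pow(Add(0, Add(Mul(-1, 8), -14)), -1) = Pow(Add(0, Add(-8, -14)), -1) = Pow(Add(0, -22), -1) = Pow(-22, -1) = Rational(-1, 22)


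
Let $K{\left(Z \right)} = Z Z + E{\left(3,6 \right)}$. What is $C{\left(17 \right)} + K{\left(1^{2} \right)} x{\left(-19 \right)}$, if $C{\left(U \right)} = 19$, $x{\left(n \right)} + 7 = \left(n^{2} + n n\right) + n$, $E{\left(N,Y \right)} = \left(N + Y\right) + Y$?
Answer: $11155$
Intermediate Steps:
$E{\left(N,Y \right)} = N + 2 Y$
$x{\left(n \right)} = -7 + n + 2 n^{2}$ ($x{\left(n \right)} = -7 + \left(\left(n^{2} + n n\right) + n\right) = -7 + \left(\left(n^{2} + n^{2}\right) + n\right) = -7 + \left(2 n^{2} + n\right) = -7 + \left(n + 2 n^{2}\right) = -7 + n + 2 n^{2}$)
$K{\left(Z \right)} = 15 + Z^{2}$ ($K{\left(Z \right)} = Z Z + \left(3 + 2 \cdot 6\right) = Z^{2} + \left(3 + 12\right) = Z^{2} + 15 = 15 + Z^{2}$)
$C{\left(17 \right)} + K{\left(1^{2} \right)} x{\left(-19 \right)} = 19 + \left(15 + \left(1^{2}\right)^{2}\right) \left(-7 - 19 + 2 \left(-19\right)^{2}\right) = 19 + \left(15 + 1^{2}\right) \left(-7 - 19 + 2 \cdot 361\right) = 19 + \left(15 + 1\right) \left(-7 - 19 + 722\right) = 19 + 16 \cdot 696 = 19 + 11136 = 11155$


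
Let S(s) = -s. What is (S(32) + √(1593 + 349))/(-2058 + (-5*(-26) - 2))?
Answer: 16/965 - √1942/1930 ≈ -0.0062529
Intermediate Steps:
(S(32) + √(1593 + 349))/(-2058 + (-5*(-26) - 2)) = (-1*32 + √(1593 + 349))/(-2058 + (-5*(-26) - 2)) = (-32 + √1942)/(-2058 + (130 - 2)) = (-32 + √1942)/(-2058 + 128) = (-32 + √1942)/(-1930) = (-32 + √1942)*(-1/1930) = 16/965 - √1942/1930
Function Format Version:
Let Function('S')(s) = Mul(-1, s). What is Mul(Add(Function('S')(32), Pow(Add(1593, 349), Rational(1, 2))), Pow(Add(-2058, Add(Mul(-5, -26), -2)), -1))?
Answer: Add(Rational(16, 965), Mul(Rational(-1, 1930), Pow(1942, Rational(1, 2)))) ≈ -0.0062529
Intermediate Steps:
Mul(Add(Function('S')(32), Pow(Add(1593, 349), Rational(1, 2))), Pow(Add(-2058, Add(Mul(-5, -26), -2)), -1)) = Mul(Add(Mul(-1, 32), Pow(Add(1593, 349), Rational(1, 2))), Pow(Add(-2058, Add(Mul(-5, -26), -2)), -1)) = Mul(Add(-32, Pow(1942, Rational(1, 2))), Pow(Add(-2058, Add(130, -2)), -1)) = Mul(Add(-32, Pow(1942, Rational(1, 2))), Pow(Add(-2058, 128), -1)) = Mul(Add(-32, Pow(1942, Rational(1, 2))), Pow(-1930, -1)) = Mul(Add(-32, Pow(1942, Rational(1, 2))), Rational(-1, 1930)) = Add(Rational(16, 965), Mul(Rational(-1, 1930), Pow(1942, Rational(1, 2))))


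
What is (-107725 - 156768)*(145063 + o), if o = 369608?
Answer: -136126876803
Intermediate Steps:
(-107725 - 156768)*(145063 + o) = (-107725 - 156768)*(145063 + 369608) = -264493*514671 = -136126876803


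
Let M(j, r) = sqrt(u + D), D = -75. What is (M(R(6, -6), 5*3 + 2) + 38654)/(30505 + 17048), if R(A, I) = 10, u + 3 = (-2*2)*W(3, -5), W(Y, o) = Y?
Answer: 3514/4323 + I*sqrt(10)/15851 ≈ 0.81286 + 0.0001995*I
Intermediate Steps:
u = -15 (u = -3 - 2*2*3 = -3 - 4*3 = -3 - 12 = -15)
M(j, r) = 3*I*sqrt(10) (M(j, r) = sqrt(-15 - 75) = sqrt(-90) = 3*I*sqrt(10))
(M(R(6, -6), 5*3 + 2) + 38654)/(30505 + 17048) = (3*I*sqrt(10) + 38654)/(30505 + 17048) = (38654 + 3*I*sqrt(10))/47553 = (38654 + 3*I*sqrt(10))*(1/47553) = 3514/4323 + I*sqrt(10)/15851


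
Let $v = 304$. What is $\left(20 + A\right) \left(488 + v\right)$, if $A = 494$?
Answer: $407088$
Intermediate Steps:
$\left(20 + A\right) \left(488 + v\right) = \left(20 + 494\right) \left(488 + 304\right) = 514 \cdot 792 = 407088$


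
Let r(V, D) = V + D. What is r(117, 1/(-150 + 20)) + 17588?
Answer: 2301649/130 ≈ 17705.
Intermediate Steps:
r(V, D) = D + V
r(117, 1/(-150 + 20)) + 17588 = (1/(-150 + 20) + 117) + 17588 = (1/(-130) + 117) + 17588 = (-1/130 + 117) + 17588 = 15209/130 + 17588 = 2301649/130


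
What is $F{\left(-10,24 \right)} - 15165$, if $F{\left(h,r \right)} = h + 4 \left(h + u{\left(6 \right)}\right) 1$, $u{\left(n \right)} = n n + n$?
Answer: $-15047$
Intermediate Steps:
$u{\left(n \right)} = n + n^{2}$ ($u{\left(n \right)} = n^{2} + n = n + n^{2}$)
$F{\left(h,r \right)} = 168 + 5 h$ ($F{\left(h,r \right)} = h + 4 \left(h + 6 \left(1 + 6\right)\right) 1 = h + 4 \left(h + 6 \cdot 7\right) 1 = h + 4 \left(h + 42\right) 1 = h + 4 \left(42 + h\right) 1 = h + 4 \left(42 + h\right) = h + \left(168 + 4 h\right) = 168 + 5 h$)
$F{\left(-10,24 \right)} - 15165 = \left(168 + 5 \left(-10\right)\right) - 15165 = \left(168 - 50\right) - 15165 = 118 - 15165 = -15047$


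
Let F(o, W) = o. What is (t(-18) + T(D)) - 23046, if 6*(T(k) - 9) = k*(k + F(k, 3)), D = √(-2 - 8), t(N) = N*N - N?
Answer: -68095/3 ≈ -22698.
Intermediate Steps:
t(N) = N² - N
D = I*√10 (D = √(-10) = I*√10 ≈ 3.1623*I)
T(k) = 9 + k²/3 (T(k) = 9 + (k*(k + k))/6 = 9 + (k*(2*k))/6 = 9 + (2*k²)/6 = 9 + k²/3)
(t(-18) + T(D)) - 23046 = (-18*(-1 - 18) + (9 + (I*√10)²/3)) - 23046 = (-18*(-19) + (9 + (⅓)*(-10))) - 23046 = (342 + (9 - 10/3)) - 23046 = (342 + 17/3) - 23046 = 1043/3 - 23046 = -68095/3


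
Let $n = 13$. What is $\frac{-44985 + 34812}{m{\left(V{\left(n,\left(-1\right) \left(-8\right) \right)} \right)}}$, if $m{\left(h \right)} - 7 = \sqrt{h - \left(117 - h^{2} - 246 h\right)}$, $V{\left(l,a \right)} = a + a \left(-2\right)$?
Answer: $- \frac{71211}{2078} + \frac{10173 i \sqrt{2029}}{2078} \approx -34.269 + 220.52 i$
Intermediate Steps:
$V{\left(l,a \right)} = - a$ ($V{\left(l,a \right)} = a - 2 a = - a$)
$m{\left(h \right)} = 7 + \sqrt{-117 + h^{2} + 247 h}$ ($m{\left(h \right)} = 7 + \sqrt{h - \left(117 - h^{2} - 246 h\right)} = 7 + \sqrt{h + \left(-117 + h^{2} + 246 h\right)} = 7 + \sqrt{-117 + h^{2} + 247 h}$)
$\frac{-44985 + 34812}{m{\left(V{\left(n,\left(-1\right) \left(-8\right) \right)} \right)}} = \frac{-44985 + 34812}{7 + \sqrt{-117 + \left(- \left(-1\right) \left(-8\right)\right)^{2} + 247 \left(- \left(-1\right) \left(-8\right)\right)}} = - \frac{10173}{7 + \sqrt{-117 + \left(\left(-1\right) 8\right)^{2} + 247 \left(\left(-1\right) 8\right)}} = - \frac{10173}{7 + \sqrt{-117 + \left(-8\right)^{2} + 247 \left(-8\right)}} = - \frac{10173}{7 + \sqrt{-117 + 64 - 1976}} = - \frac{10173}{7 + \sqrt{-2029}} = - \frac{10173}{7 + i \sqrt{2029}}$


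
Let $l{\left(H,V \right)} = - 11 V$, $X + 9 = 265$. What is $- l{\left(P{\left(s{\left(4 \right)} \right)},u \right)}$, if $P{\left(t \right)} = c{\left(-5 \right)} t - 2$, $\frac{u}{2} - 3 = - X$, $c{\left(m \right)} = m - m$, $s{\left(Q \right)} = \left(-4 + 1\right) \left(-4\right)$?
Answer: $-5566$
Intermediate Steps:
$X = 256$ ($X = -9 + 265 = 256$)
$s{\left(Q \right)} = 12$ ($s{\left(Q \right)} = \left(-3\right) \left(-4\right) = 12$)
$c{\left(m \right)} = 0$
$u = -506$ ($u = 6 + 2 \left(\left(-1\right) 256\right) = 6 + 2 \left(-256\right) = 6 - 512 = -506$)
$P{\left(t \right)} = -2$ ($P{\left(t \right)} = 0 t - 2 = 0 - 2 = -2$)
$- l{\left(P{\left(s{\left(4 \right)} \right)},u \right)} = - \left(-11\right) \left(-506\right) = \left(-1\right) 5566 = -5566$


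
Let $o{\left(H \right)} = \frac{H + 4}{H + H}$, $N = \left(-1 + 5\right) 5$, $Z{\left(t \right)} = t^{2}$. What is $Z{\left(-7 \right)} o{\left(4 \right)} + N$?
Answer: $69$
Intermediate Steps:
$N = 20$ ($N = 4 \cdot 5 = 20$)
$o{\left(H \right)} = \frac{4 + H}{2 H}$
$Z{\left(-7 \right)} o{\left(4 \right)} + N = \left(-7\right)^{2} \frac{4 + 4}{2 \cdot 4} + 20 = 49 \cdot \frac{1}{2} \cdot \frac{1}{4} \cdot 8 + 20 = 49 \cdot 1 + 20 = 49 + 20 = 69$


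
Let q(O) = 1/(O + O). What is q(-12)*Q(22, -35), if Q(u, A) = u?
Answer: -11/12 ≈ -0.91667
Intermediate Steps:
q(O) = 1/(2*O)
q(-12)*Q(22, -35) = ((½)/(-12))*22 = ((½)*(-1/12))*22 = -1/24*22 = -11/12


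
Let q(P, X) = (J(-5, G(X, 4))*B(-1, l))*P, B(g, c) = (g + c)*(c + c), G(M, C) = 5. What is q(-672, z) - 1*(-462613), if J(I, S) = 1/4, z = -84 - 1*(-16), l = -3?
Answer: 458581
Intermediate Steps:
z = -68 (z = -84 + 16 = -68)
J(I, S) = ¼
B(g, c) = 2*c*(c + g) (B(g, c) = (c + g)*(2*c) = 2*c*(c + g))
q(P, X) = 6*P (q(P, X) = ((2*(-3)*(-3 - 1))/4)*P = ((2*(-3)*(-4))/4)*P = ((¼)*24)*P = 6*P)
q(-672, z) - 1*(-462613) = 6*(-672) - 1*(-462613) = -4032 + 462613 = 458581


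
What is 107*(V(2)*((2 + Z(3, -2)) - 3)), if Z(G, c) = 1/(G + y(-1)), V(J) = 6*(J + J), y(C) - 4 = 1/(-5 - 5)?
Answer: -50504/23 ≈ -2195.8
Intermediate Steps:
y(C) = 39/10 (y(C) = 4 + 1/(-5 - 5) = 4 + 1/(-10) = 4 - 1/10 = 39/10)
V(J) = 12*J (V(J) = 6*(2*J) = 12*J)
Z(G, c) = 1/(39/10 + G) (Z(G, c) = 1/(G + 39/10) = 1/(39/10 + G))
107*(V(2)*((2 + Z(3, -2)) - 3)) = 107*((12*2)*((2 + 10/(39 + 10*3)) - 3)) = 107*(24*((2 + 10/(39 + 30)) - 3)) = 107*(24*((2 + 10/69) - 3)) = 107*(24*(148/69 - 3)) = 107*(24*(-59/69)) = 107*(-472/23) = -50504/23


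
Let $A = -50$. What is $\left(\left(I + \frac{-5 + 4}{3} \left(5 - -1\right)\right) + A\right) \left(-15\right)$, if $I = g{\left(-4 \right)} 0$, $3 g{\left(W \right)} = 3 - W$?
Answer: $780$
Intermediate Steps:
$g{\left(W \right)} = 1 - \frac{W}{3}$ ($g{\left(W \right)} = \frac{3 - W}{3} = 1 - \frac{W}{3}$)
$I = 0$ ($I = \left(1 - - \frac{4}{3}\right) 0 = \left(1 + \frac{4}{3}\right) 0 = \frac{7}{3} \cdot 0 = 0$)
$\left(\left(I + \frac{-5 + 4}{3} \left(5 - -1\right)\right) + A\right) \left(-15\right) = \left(\left(0 + \frac{-5 + 4}{3} \left(5 - -1\right)\right) - 50\right) \left(-15\right) = \left(\left(0 + \left(-1\right) \frac{1}{3} \left(5 + 1\right)\right) - 50\right) \left(-15\right) = \left(\left(0 - 2\right) - 50\right) \left(-15\right) = \left(-2 - 50\right) \left(-15\right) = \left(-52\right) \left(-15\right) = 780$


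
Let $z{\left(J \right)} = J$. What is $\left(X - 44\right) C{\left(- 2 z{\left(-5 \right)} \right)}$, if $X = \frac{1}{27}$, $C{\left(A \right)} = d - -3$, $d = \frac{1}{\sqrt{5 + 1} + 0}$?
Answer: $- \frac{1187}{9} - \frac{1187 \sqrt{6}}{162} \approx -149.84$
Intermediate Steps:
$d = \frac{\sqrt{6}}{6}$ ($d = \frac{1}{\sqrt{6} + 0} = \frac{1}{\sqrt{6}} = \frac{\sqrt{6}}{6} \approx 0.40825$)
$C{\left(A \right)} = 3 + \frac{\sqrt{6}}{6}$ ($C{\left(A \right)} = \frac{\sqrt{6}}{6} - -3 = \frac{\sqrt{6}}{6} + 3 = 3 + \frac{\sqrt{6}}{6}$)
$X = \frac{1}{27} \approx 0.037037$
$\left(X - 44\right) C{\left(- 2 z{\left(-5 \right)} \right)} = \left(\frac{1}{27} - 44\right) \left(3 + \frac{\sqrt{6}}{6}\right) = - \frac{1187 \left(3 + \frac{\sqrt{6}}{6}\right)}{27} = - \frac{1187}{9} - \frac{1187 \sqrt{6}}{162}$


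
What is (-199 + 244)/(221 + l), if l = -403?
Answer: -45/182 ≈ -0.24725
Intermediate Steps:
(-199 + 244)/(221 + l) = (-199 + 244)/(221 - 403) = 45/(-182) = 45*(-1/182) = -45/182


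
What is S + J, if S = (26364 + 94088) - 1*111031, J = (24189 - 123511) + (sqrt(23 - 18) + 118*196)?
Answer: -66773 + sqrt(5) ≈ -66771.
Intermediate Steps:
J = -76194 + sqrt(5) (J = -99322 + (sqrt(5) + 23128) = -99322 + (23128 + sqrt(5)) = -76194 + sqrt(5) ≈ -76192.)
S = 9421 (S = 120452 - 111031 = 9421)
S + J = 9421 + (-76194 + sqrt(5)) = -66773 + sqrt(5)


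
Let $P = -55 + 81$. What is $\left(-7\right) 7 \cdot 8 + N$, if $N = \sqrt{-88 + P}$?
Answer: $-392 + i \sqrt{62} \approx -392.0 + 7.874 i$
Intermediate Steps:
$P = 26$
$N = i \sqrt{62}$ ($N = \sqrt{-88 + 26} = \sqrt{-62} = i \sqrt{62} \approx 7.874 i$)
$\left(-7\right) 7 \cdot 8 + N = \left(-7\right) 7 \cdot 8 + i \sqrt{62} = \left(-49\right) 8 + i \sqrt{62} = -392 + i \sqrt{62}$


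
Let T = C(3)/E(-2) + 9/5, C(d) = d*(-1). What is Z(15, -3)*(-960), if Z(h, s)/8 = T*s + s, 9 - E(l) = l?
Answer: 640512/11 ≈ 58228.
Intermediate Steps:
C(d) = -d
E(l) = 9 - l
T = 84/55 (T = (-1*3)/(9 - 1*(-2)) + 9/5 = -3/(9 + 2) + 9*(⅕) = -3/11 + 9/5 = 84/55 ≈ 1.5273)
Z(h, s) = 1112*s/55 (Z(h, s) = 8*(84*s/55 + s) = 8*(139*s/55) = 1112*s/55)
Z(15, -3)*(-960) = ((1112/55)*(-3))*(-960) = -3336/55*(-960) = 640512/11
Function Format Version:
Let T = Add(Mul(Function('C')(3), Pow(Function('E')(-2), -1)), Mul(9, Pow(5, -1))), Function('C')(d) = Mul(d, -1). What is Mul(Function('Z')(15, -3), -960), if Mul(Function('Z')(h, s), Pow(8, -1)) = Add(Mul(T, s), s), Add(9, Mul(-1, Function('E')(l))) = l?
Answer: Rational(640512, 11) ≈ 58228.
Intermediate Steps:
Function('C')(d) = Mul(-1, d)
Function('E')(l) = Add(9, Mul(-1, l))
T = Rational(84, 55) (T = Add(Mul(Mul(-1, 3), Pow(Add(9, Mul(-1, -2)), -1)), Mul(9, Pow(5, -1))) = Add(Mul(-3, Pow(Add(9, 2), -1)), Mul(9, Rational(1, 5))) = Add(Mul(-3, Pow(11, -1)), Rational(9, 5)) = Add(Mul(-3, Rational(1, 11)), Rational(9, 5)) = Add(Rational(-3, 11), Rational(9, 5)) = Rational(84, 55) ≈ 1.5273)
Function('Z')(h, s) = Mul(Rational(1112, 55), s) (Function('Z')(h, s) = Mul(8, Add(Mul(Rational(84, 55), s), s)) = Mul(8, Mul(Rational(139, 55), s)) = Mul(Rational(1112, 55), s))
Mul(Function('Z')(15, -3), -960) = Mul(Mul(Rational(1112, 55), -3), -960) = Mul(Rational(-3336, 55), -960) = Rational(640512, 11)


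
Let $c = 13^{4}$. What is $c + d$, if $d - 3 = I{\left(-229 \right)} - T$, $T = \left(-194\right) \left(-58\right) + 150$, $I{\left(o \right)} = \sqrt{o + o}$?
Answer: $17162 + i \sqrt{458} \approx 17162.0 + 21.401 i$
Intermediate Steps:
$c = 28561$
$I{\left(o \right)} = \sqrt{2} \sqrt{o}$ ($I{\left(o \right)} = \sqrt{2 o} = \sqrt{2} \sqrt{o}$)
$T = 11402$ ($T = 11252 + 150 = 11402$)
$d = -11399 + i \sqrt{458}$ ($d = 3 + \left(\sqrt{2} \sqrt{-229} - 11402\right) = 3 - \left(11402 - \sqrt{2} i \sqrt{229}\right) = 3 - \left(11402 - i \sqrt{458}\right) = -11399 + i \sqrt{458} \approx -11399.0 + 21.401 i$)
$c + d = 28561 - \left(11399 - i \sqrt{458}\right) = 17162 + i \sqrt{458}$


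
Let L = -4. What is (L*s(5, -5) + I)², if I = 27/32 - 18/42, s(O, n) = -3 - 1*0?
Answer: 7733961/50176 ≈ 154.14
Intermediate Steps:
s(O, n) = -3 (s(O, n) = -3 + 0 = -3)
I = 93/224 (I = 27*(1/32) - 18*1/42 = 27/32 - 3/7 = 93/224 ≈ 0.41518)
(L*s(5, -5) + I)² = (-4*(-3) + 93/224)² = (12 + 93/224)² = (2781/224)² = 7733961/50176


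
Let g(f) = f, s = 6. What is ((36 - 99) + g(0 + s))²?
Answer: 3249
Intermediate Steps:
((36 - 99) + g(0 + s))² = ((36 - 99) + (0 + 6))² = (-63 + 6)² = (-57)² = 3249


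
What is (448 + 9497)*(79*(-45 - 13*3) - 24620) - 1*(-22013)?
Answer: -310818907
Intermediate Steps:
(448 + 9497)*(79*(-45 - 13*3) - 24620) - 1*(-22013) = 9945*(79*(-45 - 39) - 24620) + 22013 = 9945*(79*(-84) - 24620) + 22013 = 9945*(-6636 - 24620) + 22013 = 9945*(-31256) + 22013 = -310840920 + 22013 = -310818907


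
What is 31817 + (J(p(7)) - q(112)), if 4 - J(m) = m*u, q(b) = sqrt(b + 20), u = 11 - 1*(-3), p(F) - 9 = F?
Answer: 31597 - 2*sqrt(33) ≈ 31586.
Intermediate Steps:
p(F) = 9 + F
u = 14 (u = 11 + 3 = 14)
q(b) = sqrt(20 + b)
J(m) = 4 - 14*m (J(m) = 4 - m*14 = 4 - 14*m)
31817 + (J(p(7)) - q(112)) = 31817 + ((4 - 14*(9 + 7)) - sqrt(20 + 112)) = 31817 + ((4 - 14*16) - sqrt(132)) = 31817 + ((4 - 224) - 2*sqrt(33)) = 31817 + (-220 - 2*sqrt(33)) = 31597 - 2*sqrt(33)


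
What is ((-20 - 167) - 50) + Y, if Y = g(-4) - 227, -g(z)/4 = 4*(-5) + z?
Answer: -368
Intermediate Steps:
g(z) = 80 - 4*z (g(z) = -4*(4*(-5) + z) = -4*(-20 + z) = 80 - 4*z)
Y = -131 (Y = (80 - 4*(-4)) - 227 = (80 + 16) - 227 = 96 - 227 = -131)
((-20 - 167) - 50) + Y = ((-20 - 167) - 50) - 131 = (-187 - 50) - 131 = -237 - 131 = -368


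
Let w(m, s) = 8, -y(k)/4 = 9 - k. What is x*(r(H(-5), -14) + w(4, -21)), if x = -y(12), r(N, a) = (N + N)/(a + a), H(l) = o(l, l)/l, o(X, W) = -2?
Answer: -3348/35 ≈ -95.657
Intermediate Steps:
y(k) = -36 + 4*k (y(k) = -4*(9 - k) = -36 + 4*k)
H(l) = -2/l
r(N, a) = N/a (r(N, a) = (2*N)/((2*a)) = (2*N)*(1/(2*a)) = N/a)
x = -12 (x = -(-36 + 4*12) = -(-36 + 48) = -1*12 = -12)
x*(r(H(-5), -14) + w(4, -21)) = -12*(-2/(-5)/(-14) + 8) = -12*(-2*(-1/5)*(-1/14) + 8) = -12*((2/5)*(-1/14) + 8) = -12*(-1/35 + 8) = -12*279/35 = -3348/35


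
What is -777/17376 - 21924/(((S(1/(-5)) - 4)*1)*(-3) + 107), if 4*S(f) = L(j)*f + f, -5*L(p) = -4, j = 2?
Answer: -12701469893/69081184 ≈ -183.86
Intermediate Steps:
L(p) = ⅘ (L(p) = -⅕*(-4) = ⅘)
S(f) = 9*f/20 (S(f) = (4*f/5 + f)/4 = (9*f/5)/4 = 9*f/20)
-777/17376 - 21924/(((S(1/(-5)) - 4)*1)*(-3) + 107) = -777/17376 - 21924/((((9/20)/(-5) - 4)*1)*(-3) + 107) = -777*1/17376 - 21924/((((9/20)*(-⅕) - 4)*1)*(-3) + 107) = -259/5792 - 21924/(((-9/100 - 4)*1)*(-3) + 107) = -259/5792 - 21924/(-409/100*1*(-3) + 107) = -259/5792 - 21924/(-409/100*(-3) + 107) = -259/5792 - 21924/(1227/100 + 107) = -259/5792 - 21924/11927/100 = -259/5792 - 21924*100/11927 = -259/5792 - 2192400/11927 = -12701469893/69081184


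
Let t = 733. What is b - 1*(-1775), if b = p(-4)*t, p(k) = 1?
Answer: 2508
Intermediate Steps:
b = 733 (b = 1*733 = 733)
b - 1*(-1775) = 733 - 1*(-1775) = 733 + 1775 = 2508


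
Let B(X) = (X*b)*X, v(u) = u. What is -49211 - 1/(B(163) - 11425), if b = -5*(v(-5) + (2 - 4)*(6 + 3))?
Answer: -149798776111/3044010 ≈ -49211.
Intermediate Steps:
b = 115 (b = -5*(-5 + (2 - 4)*(6 + 3)) = -5*(-5 - 2*9) = -5*(-5 - 18) = -5*(-23) = 115)
B(X) = 115*X² (B(X) = (X*115)*X = (115*X)*X = 115*X²)
-49211 - 1/(B(163) - 11425) = -49211 - 1/(115*163² - 11425) = -49211 - 1/(115*26569 - 11425) = -49211 - 1/(3055435 - 11425) = -49211 - 1/3044010 = -149798776111/3044010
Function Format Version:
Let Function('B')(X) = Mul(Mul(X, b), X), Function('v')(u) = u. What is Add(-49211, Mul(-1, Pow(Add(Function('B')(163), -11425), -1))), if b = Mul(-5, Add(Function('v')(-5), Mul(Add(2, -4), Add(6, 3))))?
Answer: Rational(-149798776111, 3044010) ≈ -49211.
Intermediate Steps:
b = 115 (b = Mul(-5, Add(-5, Mul(Add(2, -4), Add(6, 3)))) = Mul(-5, Add(-5, Mul(-2, 9))) = Mul(-5, Add(-5, -18)) = Mul(-5, -23) = 115)
Function('B')(X) = Mul(115, Pow(X, 2)) (Function('B')(X) = Mul(Mul(X, 115), X) = Mul(Mul(115, X), X) = Mul(115, Pow(X, 2)))
Add(-49211, Mul(-1, Pow(Add(Function('B')(163), -11425), -1))) = Add(-49211, Mul(-1, Pow(Add(Mul(115, Pow(163, 2)), -11425), -1))) = Add(-49211, Mul(-1, Pow(Add(Mul(115, 26569), -11425), -1))) = Add(-49211, Mul(-1, Pow(Add(3055435, -11425), -1))) = Add(-49211, Mul(-1, Pow(3044010, -1))) = Add(-49211, Mul(-1, Rational(1, 3044010))) = Add(-49211, Rational(-1, 3044010)) = Rational(-149798776111, 3044010)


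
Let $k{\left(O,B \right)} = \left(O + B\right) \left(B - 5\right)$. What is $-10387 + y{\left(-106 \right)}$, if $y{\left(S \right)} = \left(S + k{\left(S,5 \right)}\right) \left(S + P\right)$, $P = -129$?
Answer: $14523$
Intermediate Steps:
$k{\left(O,B \right)} = \left(-5 + B\right) \left(B + O\right)$ ($k{\left(O,B \right)} = \left(B + O\right) \left(-5 + B\right) = \left(-5 + B\right) \left(B + O\right)$)
$y{\left(S \right)} = S \left(-129 + S\right)$ ($y{\left(S \right)} = \left(S + \left(5^{2} - 25 - 5 S + 5 S\right)\right) \left(S - 129\right) = \left(S + \left(25 - 25 - 5 S + 5 S\right)\right) \left(-129 + S\right) = \left(S + 0\right) \left(-129 + S\right) = S \left(-129 + S\right)$)
$-10387 + y{\left(-106 \right)} = -10387 - 106 \left(-129 - 106\right) = -10387 - -24910 = -10387 + 24910 = 14523$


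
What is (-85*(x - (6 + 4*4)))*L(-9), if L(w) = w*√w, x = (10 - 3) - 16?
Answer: -71145*I ≈ -71145.0*I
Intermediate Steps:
x = -9 (x = 7 - 16 = -9)
L(w) = w^(3/2)
(-85*(x - (6 + 4*4)))*L(-9) = (-85*(-9 - (6 + 4*4)))*(-9)^(3/2) = (-85*(-9 - (6 + 16)))*(-27*I) = (-85*(-9 - 1*22))*(-27*I) = (-85*(-9 - 22))*(-27*I) = (-85*(-31))*(-27*I) = 2635*(-27*I) = -71145*I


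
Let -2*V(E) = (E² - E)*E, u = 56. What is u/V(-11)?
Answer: 28/363 ≈ 0.077135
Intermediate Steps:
V(E) = -E*(E² - E)/2 (V(E) = -(E² - E)*E/2 = -E*(E² - E)/2)
u/V(-11) = 56/(((½)*(-11)²*(1 - 1*(-11)))) = 56/(((½)*121*(1 + 11))) = 56/(((½)*121*12)) = 56/726 = 56*(1/726) = 28/363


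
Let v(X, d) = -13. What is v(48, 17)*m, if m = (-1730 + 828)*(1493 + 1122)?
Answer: 30663490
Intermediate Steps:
m = -2358730 (m = -902*2615 = -2358730)
v(48, 17)*m = -13*(-2358730) = 30663490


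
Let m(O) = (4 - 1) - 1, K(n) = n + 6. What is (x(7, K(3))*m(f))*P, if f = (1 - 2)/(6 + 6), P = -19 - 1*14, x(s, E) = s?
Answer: -462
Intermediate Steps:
K(n) = 6 + n
P = -33 (P = -19 - 14 = -33)
f = -1/12 ≈ -0.083333
m(O) = 2 (m(O) = 3 - 1 = 2)
(x(7, K(3))*m(f))*P = (7*2)*(-33) = 14*(-33) = -462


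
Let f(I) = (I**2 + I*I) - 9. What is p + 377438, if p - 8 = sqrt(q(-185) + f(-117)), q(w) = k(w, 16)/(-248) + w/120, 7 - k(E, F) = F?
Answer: 377446 + sqrt(236701461)/93 ≈ 3.7761e+5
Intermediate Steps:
k(E, F) = 7 - F
q(w) = 9/248 + w/120 (q(w) = (7 - 1*16)/(-248) + w/120 = (7 - 16)*(-1/248) + w*(1/120) = -9*(-1/248) + w/120 = 9/248 + w/120)
f(I) = -9 + 2*I**2 (f(I) = (I**2 + I**2) - 9 = 2*I**2 - 9 = -9 + 2*I**2)
p = 8 + sqrt(236701461)/93 (p = 8 + sqrt((9/248 + (1/120)*(-185)) + (-9 + 2*(-117)**2)) = 8 + sqrt((9/248 - 37/24) + (-9 + 2*13689)) = 8 + sqrt(-140/93 + (-9 + 27378)) = 8 + sqrt(-140/93 + 27369) = 8 + sqrt(2545177/93) = 8 + sqrt(236701461)/93 ≈ 173.43)
p + 377438 = (8 + sqrt(236701461)/93) + 377438 = 377446 + sqrt(236701461)/93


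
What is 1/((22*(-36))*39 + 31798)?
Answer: 1/910 ≈ 0.0010989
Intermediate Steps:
1/((22*(-36))*39 + 31798) = 1/(-792*39 + 31798) = 1/(-30888 + 31798) = 1/910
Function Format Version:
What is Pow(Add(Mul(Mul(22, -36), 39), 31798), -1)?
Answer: Rational(1, 910) ≈ 0.0010989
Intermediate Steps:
Pow(Add(Mul(Mul(22, -36), 39), 31798), -1) = Pow(Add(Mul(-792, 39), 31798), -1) = Pow(Add(-30888, 31798), -1) = Pow(910, -1) = Rational(1, 910)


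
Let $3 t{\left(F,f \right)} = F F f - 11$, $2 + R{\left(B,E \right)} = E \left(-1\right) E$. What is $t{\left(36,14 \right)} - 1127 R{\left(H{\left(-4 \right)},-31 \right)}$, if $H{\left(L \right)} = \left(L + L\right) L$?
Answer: $\frac{3274036}{3} \approx 1.0913 \cdot 10^{6}$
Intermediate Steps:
$H{\left(L \right)} = 2 L^{2}$ ($H{\left(L \right)} = 2 L L = 2 L^{2}$)
$R{\left(B,E \right)} = -2 - E^{2}$ ($R{\left(B,E \right)} = -2 + E \left(-1\right) E = -2 + - E E = -2 - E^{2}$)
$t{\left(F,f \right)} = - \frac{11}{3} + \frac{f F^{2}}{3}$ ($t{\left(F,f \right)} = \frac{F F f - 11}{3} = \frac{F^{2} f - 11}{3} = \frac{f F^{2} - 11}{3} = \frac{-11 + f F^{2}}{3} = - \frac{11}{3} + \frac{f F^{2}}{3}$)
$t{\left(36,14 \right)} - 1127 R{\left(H{\left(-4 \right)},-31 \right)} = \left(- \frac{11}{3} + \frac{1}{3} \cdot 14 \cdot 36^{2}\right) - 1127 \left(-2 - \left(-31\right)^{2}\right) = \left(- \frac{11}{3} + \frac{1}{3} \cdot 14 \cdot 1296\right) - 1127 \left(-2 - 961\right) = \left(- \frac{11}{3} + 6048\right) - 1127 \left(-2 - 961\right) = \frac{18133}{3} - -1085301 = \frac{18133}{3} + 1085301 = \frac{3274036}{3}$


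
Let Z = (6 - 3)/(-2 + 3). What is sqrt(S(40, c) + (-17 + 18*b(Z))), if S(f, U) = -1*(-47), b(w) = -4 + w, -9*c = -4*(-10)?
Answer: 2*sqrt(3) ≈ 3.4641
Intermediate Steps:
c = -40/9 (c = -(-4)*(-10)/9 = -1/9*40 = -40/9 ≈ -4.4444)
Z = 3 (Z = 3/1 = 3*1 = 3)
S(f, U) = 47
sqrt(S(40, c) + (-17 + 18*b(Z))) = sqrt(47 + (-17 + 18*(-4 + 3))) = sqrt(47 + (-17 + 18*(-1))) = sqrt(47 + (-17 - 18)) = sqrt(47 - 35) = sqrt(12) = 2*sqrt(3)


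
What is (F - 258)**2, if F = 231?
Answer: 729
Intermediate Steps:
(F - 258)**2 = (231 - 258)**2 = (-27)**2 = 729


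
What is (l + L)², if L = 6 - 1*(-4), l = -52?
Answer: 1764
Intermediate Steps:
L = 10 (L = 6 + 4 = 10)
(l + L)² = (-52 + 10)² = (-42)² = 1764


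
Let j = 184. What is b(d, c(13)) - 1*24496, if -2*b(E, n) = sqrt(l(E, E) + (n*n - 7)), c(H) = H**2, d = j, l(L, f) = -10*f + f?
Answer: -24496 - sqrt(26898)/2 ≈ -24578.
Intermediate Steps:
l(L, f) = -9*f
d = 184
b(E, n) = -sqrt(-7 + n**2 - 9*E)/2 (b(E, n) = -sqrt(-9*E + (n*n - 7))/2 = -sqrt(-9*E + (n**2 - 7))/2 = -sqrt(-9*E + (-7 + n**2))/2 = -sqrt(-7 + n**2 - 9*E)/2)
b(d, c(13)) - 1*24496 = -sqrt(-7 + (13**2)**2 - 9*184)/2 - 1*24496 = -sqrt(-7 + 169**2 - 1656)/2 - 24496 = -sqrt(-7 + 28561 - 1656)/2 - 24496 = -sqrt(26898)/2 - 24496 = -24496 - sqrt(26898)/2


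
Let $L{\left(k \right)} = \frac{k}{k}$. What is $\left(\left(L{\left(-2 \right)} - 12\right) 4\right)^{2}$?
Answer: $1936$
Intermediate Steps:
$L{\left(k \right)} = 1$
$\left(\left(L{\left(-2 \right)} - 12\right) 4\right)^{2} = \left(\left(1 - 12\right) 4\right)^{2} = \left(\left(-11\right) 4\right)^{2} = \left(-44\right)^{2} = 1936$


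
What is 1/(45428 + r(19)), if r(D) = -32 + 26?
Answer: 1/45422 ≈ 2.2016e-5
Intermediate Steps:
r(D) = -6
1/(45428 + r(19)) = 1/(45428 - 6) = 1/45422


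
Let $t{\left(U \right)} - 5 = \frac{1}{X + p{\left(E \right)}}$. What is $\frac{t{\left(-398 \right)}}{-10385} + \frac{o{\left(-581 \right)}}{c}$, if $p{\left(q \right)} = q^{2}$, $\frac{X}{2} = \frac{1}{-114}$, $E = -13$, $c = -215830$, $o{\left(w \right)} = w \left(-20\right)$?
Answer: $- \frac{117273575351}{2158911230560} \approx -0.054321$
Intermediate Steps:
$o{\left(w \right)} = - 20 w$
$X = - \frac{1}{57}$ ($X = \frac{2}{-114} = 2 \left(- \frac{1}{114}\right) = - \frac{1}{57} \approx -0.017544$)
$t{\left(U \right)} = \frac{48217}{9632}$ ($t{\left(U \right)} = 5 + \frac{1}{- \frac{1}{57} + \left(-13\right)^{2}} = 5 + \frac{1}{- \frac{1}{57} + 169} = 5 + \frac{1}{\frac{9632}{57}} = 5 + \frac{57}{9632} = \frac{48217}{9632}$)
$\frac{t{\left(-398 \right)}}{-10385} + \frac{o{\left(-581 \right)}}{c} = \frac{48217}{9632 \left(-10385\right)} + \frac{\left(-20\right) \left(-581\right)}{-215830} = \frac{48217}{9632} \left(- \frac{1}{10385}\right) + 11620 \left(- \frac{1}{215830}\right) = - \frac{48217}{100028320} - \frac{1162}{21583} = - \frac{117273575351}{2158911230560}$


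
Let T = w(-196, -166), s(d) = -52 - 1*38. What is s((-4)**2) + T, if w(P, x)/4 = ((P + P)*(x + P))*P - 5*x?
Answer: -111249506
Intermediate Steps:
w(P, x) = -20*x + 8*P**2*(P + x) (w(P, x) = 4*(((P + P)*(x + P))*P - 5*x) = 4*(((2*P)*(P + x))*P - 5*x) = 4*((2*P*(P + x))*P - 5*x) = 4*(2*P**2*(P + x) - 5*x) = 4*(-5*x + 2*P**2*(P + x)) = -20*x + 8*P**2*(P + x))
s(d) = -90 (s(d) = -52 - 38 = -90)
T = -111249416 (T = -20*(-166) + 8*(-196)**3 + 8*(-166)*(-196)**2 = 3320 + 8*(-7529536) + 8*(-166)*38416 = 3320 - 60236288 - 51016448 = -111249416)
s((-4)**2) + T = -90 - 111249416 = -111249506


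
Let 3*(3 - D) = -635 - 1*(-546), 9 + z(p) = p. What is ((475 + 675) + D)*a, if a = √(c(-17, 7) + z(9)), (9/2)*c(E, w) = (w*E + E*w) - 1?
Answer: 3548*I*√478/9 ≈ 8619.0*I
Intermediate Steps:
c(E, w) = -2/9 + 4*E*w/9 (c(E, w) = 2*((w*E + E*w) - 1)/9 = 2*((E*w + E*w) - 1)/9 = 2*(2*E*w - 1)/9 = 2*(-1 + 2*E*w)/9 = -2/9 + 4*E*w/9)
z(p) = -9 + p
D = 98/3 (D = 3 - (-635 - 1*(-546))/3 = 3 - (-635 + 546)/3 = 3 - ⅓*(-89) = 3 + 89/3 = 98/3 ≈ 32.667)
a = I*√478/3 (a = √((-2/9 + (4/9)*(-17)*7) + (-9 + 9)) = √((-2/9 - 476/9) + 0) = √(-478/9 + 0) = √(-478/9) = I*√478/3 ≈ 7.2877*I)
((475 + 675) + D)*a = ((475 + 675) + 98/3)*(I*√478/3) = (1150 + 98/3)*(I*√478/3) = 3548*(I*√478/3)/3 = 3548*I*√478/9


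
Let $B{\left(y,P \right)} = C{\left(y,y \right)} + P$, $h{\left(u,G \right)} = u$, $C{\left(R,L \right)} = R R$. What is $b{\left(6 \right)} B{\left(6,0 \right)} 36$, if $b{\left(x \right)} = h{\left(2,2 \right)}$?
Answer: $2592$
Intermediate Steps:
$C{\left(R,L \right)} = R^{2}$
$b{\left(x \right)} = 2$
$B{\left(y,P \right)} = P + y^{2}$ ($B{\left(y,P \right)} = y^{2} + P = P + y^{2}$)
$b{\left(6 \right)} B{\left(6,0 \right)} 36 = 2 \left(0 + 6^{2}\right) 36 = 2 \left(0 + 36\right) 36 = 2 \cdot 36 \cdot 36 = 72 \cdot 36 = 2592$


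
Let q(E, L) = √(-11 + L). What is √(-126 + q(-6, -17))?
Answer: √(-126 + 2*I*√7) ≈ 0.2357 + 11.227*I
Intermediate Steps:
√(-126 + q(-6, -17)) = √(-126 + √(-11 - 17)) = √(-126 + √(-28)) = √(-126 + 2*I*√7)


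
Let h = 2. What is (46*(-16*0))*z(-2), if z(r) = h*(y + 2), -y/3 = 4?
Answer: 0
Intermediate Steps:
y = -12 (y = -3*4 = -12)
z(r) = -20 (z(r) = 2*(-12 + 2) = 2*(-10) = -20)
(46*(-16*0))*z(-2) = (46*(-16*0))*(-20) = (46*0)*(-20) = 0*(-20) = 0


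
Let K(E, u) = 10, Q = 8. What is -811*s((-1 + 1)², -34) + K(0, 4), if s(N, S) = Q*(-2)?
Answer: 12986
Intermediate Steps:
s(N, S) = -16 (s(N, S) = 8*(-2) = -16)
-811*s((-1 + 1)², -34) + K(0, 4) = -811*(-16) + 10 = 12976 + 10 = 12986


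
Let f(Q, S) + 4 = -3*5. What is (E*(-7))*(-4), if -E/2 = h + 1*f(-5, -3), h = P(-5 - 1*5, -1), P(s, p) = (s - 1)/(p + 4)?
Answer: 3808/3 ≈ 1269.3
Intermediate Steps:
f(Q, S) = -19 (f(Q, S) = -4 - 3*5 = -4 - 15 = -19)
P(s, p) = (-1 + s)/(4 + p)
h = -11/3 (h = (-1 + (-5 - 1*5))/(4 - 1) = (-1 + (-5 - 5))/3 = (-1 - 10)/3 = (⅓)*(-11) = -11/3 ≈ -3.6667)
E = 136/3 (E = -2*(-11/3 + 1*(-19)) = -2*(-11/3 - 19) = -2*(-68/3) = 136/3 ≈ 45.333)
(E*(-7))*(-4) = ((136/3)*(-7))*(-4) = -952/3*(-4) = 3808/3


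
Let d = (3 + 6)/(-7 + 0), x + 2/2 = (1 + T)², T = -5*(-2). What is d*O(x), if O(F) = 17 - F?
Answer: 927/7 ≈ 132.43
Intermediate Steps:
T = 10
x = 120 (x = -1 + (1 + 10)² = -1 + 11² = -1 + 121 = 120)
d = -9/7 (d = 9/(-7) = -⅐*9 = -9/7 ≈ -1.2857)
d*O(x) = -9*(17 - 1*120)/7 = -9*(17 - 120)/7 = -9/7*(-103) = 927/7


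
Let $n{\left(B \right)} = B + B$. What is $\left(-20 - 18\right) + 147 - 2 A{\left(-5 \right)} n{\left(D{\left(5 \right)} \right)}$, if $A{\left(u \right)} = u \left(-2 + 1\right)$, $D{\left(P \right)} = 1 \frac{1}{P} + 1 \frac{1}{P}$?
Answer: $-1214$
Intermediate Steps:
$D{\left(P \right)} = \frac{2}{P}$ ($D{\left(P \right)} = \frac{1}{P} + \frac{1}{P} = \frac{2}{P}$)
$n{\left(B \right)} = 2 B$
$A{\left(u \right)} = - u$ ($A{\left(u \right)} = u \left(-1\right) = - u$)
$\left(-20 - 18\right) + 147 - 2 A{\left(-5 \right)} n{\left(D{\left(5 \right)} \right)} = \left(-20 - 18\right) + 147 - 2 \left(\left(-1\right) \left(-5\right)\right) 2 \cdot \frac{2}{5} = -38 + 147 \left(-2\right) 5 \cdot 2 \cdot 2 \cdot \frac{1}{5} = -38 + 147 \left(- 10 \cdot 2 \cdot \frac{2}{5}\right) = -38 + 147 \left(\left(-10\right) \frac{4}{5}\right) = -38 + 147 \left(-8\right) = -38 - 1176 = -1214$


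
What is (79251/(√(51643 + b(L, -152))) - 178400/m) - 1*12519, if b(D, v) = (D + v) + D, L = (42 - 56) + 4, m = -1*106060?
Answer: -66379337/5303 + 26417*√5719/5719 ≈ -12168.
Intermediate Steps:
m = -106060
L = -10 (L = -14 + 4 = -10)
b(D, v) = v + 2*D
(79251/(√(51643 + b(L, -152))) - 178400/m) - 1*12519 = (79251/(√(51643 + (-152 + 2*(-10)))) - 178400/(-106060)) - 1*12519 = (79251/(√(51643 + (-152 - 20))) - 178400*(-1/106060)) - 12519 = (79251/(√(51643 - 172)) + 8920/5303) - 12519 = (79251/(√51471) + 8920/5303) - 12519 = (79251/((3*√5719)) + 8920/5303) - 12519 = (79251*(√5719/17157) + 8920/5303) - 12519 = (26417*√5719/5719 + 8920/5303) - 12519 = (8920/5303 + 26417*√5719/5719) - 12519 = -66379337/5303 + 26417*√5719/5719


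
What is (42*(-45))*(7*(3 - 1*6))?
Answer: 39690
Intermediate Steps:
(42*(-45))*(7*(3 - 1*6)) = -13230*(3 - 6) = -13230*(-3) = -1890*(-21) = 39690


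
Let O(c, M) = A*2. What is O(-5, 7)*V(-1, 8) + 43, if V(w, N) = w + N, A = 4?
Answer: 99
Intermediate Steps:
O(c, M) = 8 (O(c, M) = 4*2 = 8)
V(w, N) = N + w
O(-5, 7)*V(-1, 8) + 43 = 8*(8 - 1) + 43 = 8*7 + 43 = 56 + 43 = 99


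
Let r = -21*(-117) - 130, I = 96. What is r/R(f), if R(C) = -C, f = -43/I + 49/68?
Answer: -3797664/445 ≈ -8534.1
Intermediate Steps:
r = 2327 (r = 2457 - 130 = 2327)
f = 445/1632 (f = -43/96 + 49/68 = 445/1632 ≈ 0.27267)
r/R(f) = 2327/((-1*445/1632)) = 2327/(-445/1632) = 2327*(-1632/445) = -3797664/445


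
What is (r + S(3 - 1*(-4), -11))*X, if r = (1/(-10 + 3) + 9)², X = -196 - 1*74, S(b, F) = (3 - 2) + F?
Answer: -905580/49 ≈ -18481.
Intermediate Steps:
S(b, F) = 1 + F
X = -270 (X = -196 - 74 = -270)
r = 3844/49 (r = (1/(-7) + 9)² = (-⅐ + 9)² = (62/7)² = 3844/49 ≈ 78.449)
(r + S(3 - 1*(-4), -11))*X = (3844/49 + (1 - 11))*(-270) = (3844/49 - 10)*(-270) = (3354/49)*(-270) = -905580/49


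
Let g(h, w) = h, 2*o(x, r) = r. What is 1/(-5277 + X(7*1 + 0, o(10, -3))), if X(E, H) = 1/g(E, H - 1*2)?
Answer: -7/36938 ≈ -0.00018951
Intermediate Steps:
o(x, r) = r/2
X(E, H) = 1/E
1/(-5277 + X(7*1 + 0, o(10, -3))) = 1/(-5277 + 1/(7*1 + 0)) = 1/(-5277 + 1/(7 + 0)) = 1/(-5277 + 1/7) = 1/(-5277 + ⅐) = 1/(-36938/7) = -7/36938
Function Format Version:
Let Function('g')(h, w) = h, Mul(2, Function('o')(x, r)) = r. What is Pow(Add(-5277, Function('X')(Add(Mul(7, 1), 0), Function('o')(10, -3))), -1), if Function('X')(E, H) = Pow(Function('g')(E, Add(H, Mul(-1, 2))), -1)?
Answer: Rational(-7, 36938) ≈ -0.00018951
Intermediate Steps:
Function('o')(x, r) = Mul(Rational(1, 2), r)
Function('X')(E, H) = Pow(E, -1)
Pow(Add(-5277, Function('X')(Add(Mul(7, 1), 0), Function('o')(10, -3))), -1) = Pow(Add(-5277, Pow(Add(Mul(7, 1), 0), -1)), -1) = Pow(Add(-5277, Pow(Add(7, 0), -1)), -1) = Pow(Add(-5277, Pow(7, -1)), -1) = Pow(Add(-5277, Rational(1, 7)), -1) = Pow(Rational(-36938, 7), -1) = Rational(-7, 36938)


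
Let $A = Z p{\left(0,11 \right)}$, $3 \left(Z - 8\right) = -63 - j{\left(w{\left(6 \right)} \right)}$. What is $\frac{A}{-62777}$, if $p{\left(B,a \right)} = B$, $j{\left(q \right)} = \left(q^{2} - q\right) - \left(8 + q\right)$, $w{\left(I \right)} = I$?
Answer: $0$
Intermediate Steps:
$j{\left(q \right)} = -8 + q^{2} - 2 q$
$Z = - \frac{55}{3}$ ($Z = 8 + \frac{-63 - \left(-8 + 6^{2} - 12\right)}{3} = 8 + \frac{-63 - \left(-8 + 36 - 12\right)}{3} = 8 + \frac{-63 - 16}{3} = 8 + \frac{1}{3} \left(-79\right) = 8 - \frac{79}{3} = - \frac{55}{3} \approx -18.333$)
$A = 0$ ($A = \left(- \frac{55}{3}\right) 0 = 0$)
$\frac{A}{-62777} = \frac{0}{-62777} = 0 \left(- \frac{1}{62777}\right) = 0$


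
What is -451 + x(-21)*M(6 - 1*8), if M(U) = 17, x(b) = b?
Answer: -808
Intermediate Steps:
-451 + x(-21)*M(6 - 1*8) = -451 - 21*17 = -451 - 357 = -808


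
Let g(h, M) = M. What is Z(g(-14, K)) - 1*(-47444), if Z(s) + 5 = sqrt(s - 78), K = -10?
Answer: 47439 + 2*I*sqrt(22) ≈ 47439.0 + 9.3808*I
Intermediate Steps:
Z(s) = -5 + sqrt(-78 + s) (Z(s) = -5 + sqrt(s - 78) = -5 + sqrt(-78 + s))
Z(g(-14, K)) - 1*(-47444) = (-5 + sqrt(-78 - 10)) - 1*(-47444) = (-5 + sqrt(-88)) + 47444 = (-5 + 2*I*sqrt(22)) + 47444 = 47439 + 2*I*sqrt(22)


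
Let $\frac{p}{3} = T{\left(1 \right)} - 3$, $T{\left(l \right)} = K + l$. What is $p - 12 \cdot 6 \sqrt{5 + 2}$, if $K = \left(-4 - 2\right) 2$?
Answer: $-42 - 72 \sqrt{7} \approx -232.49$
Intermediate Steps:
$K = -12$ ($K = \left(-6\right) 2 = -12$)
$T{\left(l \right)} = -12 + l$
$p = -42$ ($p = 3 \left(\left(-12 + 1\right) - 3\right) = 3 \left(-11 - 3\right) = 3 \left(-14\right) = -42$)
$p - 12 \cdot 6 \sqrt{5 + 2} = -42 - 12 \cdot 6 \sqrt{5 + 2} = -42 - 12 \cdot 6 \sqrt{7} = -42 - 72 \sqrt{7}$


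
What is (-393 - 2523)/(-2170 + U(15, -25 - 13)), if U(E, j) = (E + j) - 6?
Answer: 972/733 ≈ 1.3261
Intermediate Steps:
U(E, j) = -6 + E + j
(-393 - 2523)/(-2170 + U(15, -25 - 13)) = (-393 - 2523)/(-2170 + (-6 + 15 + (-25 - 13))) = -2916/(-2170 + (-6 + 15 - 38)) = -2916/(-2170 - 29) = -2916/(-2199) = -2916*(-1/2199) = 972/733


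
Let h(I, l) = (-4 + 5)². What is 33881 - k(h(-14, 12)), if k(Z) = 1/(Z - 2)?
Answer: 33882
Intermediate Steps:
h(I, l) = 1 (h(I, l) = 1² = 1)
k(Z) = 1/(-2 + Z)
33881 - k(h(-14, 12)) = 33881 - 1/(-2 + 1) = 33881 - 1/(-1) = 33881 - 1*(-1) = 33881 + 1 = 33882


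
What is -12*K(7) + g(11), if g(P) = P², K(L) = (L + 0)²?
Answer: -467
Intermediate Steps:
K(L) = L²
-12*K(7) + g(11) = -12*7² + 11² = -12*49 + 121 = -588 + 121 = -467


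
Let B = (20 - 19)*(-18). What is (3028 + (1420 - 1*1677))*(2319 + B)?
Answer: 6376071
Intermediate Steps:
B = -18 (B = 1*(-18) = -18)
(3028 + (1420 - 1*1677))*(2319 + B) = (3028 + (1420 - 1*1677))*(2319 - 18) = (3028 + (1420 - 1677))*2301 = (3028 - 257)*2301 = 2771*2301 = 6376071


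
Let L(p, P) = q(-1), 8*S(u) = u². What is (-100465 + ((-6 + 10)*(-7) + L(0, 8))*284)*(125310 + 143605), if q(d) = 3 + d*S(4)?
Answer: -29078585695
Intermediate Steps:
S(u) = u²/8
q(d) = 3 + 2*d (q(d) = 3 + d*((⅛)*4²) = 3 + d*((⅛)*16) = 3 + d*2 = 3 + 2*d)
L(p, P) = 1 (L(p, P) = 3 + 2*(-1) = 3 - 2 = 1)
(-100465 + ((-6 + 10)*(-7) + L(0, 8))*284)*(125310 + 143605) = (-100465 + ((-6 + 10)*(-7) + 1)*284)*(125310 + 143605) = (-100465 + (4*(-7) + 1)*284)*268915 = (-100465 + (-28 + 1)*284)*268915 = (-100465 - 27*284)*268915 = (-100465 - 7668)*268915 = -108133*268915 = -29078585695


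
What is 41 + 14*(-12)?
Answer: -127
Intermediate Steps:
41 + 14*(-12) = 41 - 168 = -127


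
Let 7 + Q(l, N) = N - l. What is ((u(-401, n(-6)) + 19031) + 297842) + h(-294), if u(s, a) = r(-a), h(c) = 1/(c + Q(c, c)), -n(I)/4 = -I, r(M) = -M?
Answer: 95371548/301 ≈ 3.1685e+5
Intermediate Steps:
Q(l, N) = -7 + N - l (Q(l, N) = -7 + (N - l) = -7 + N - l)
n(I) = 4*I (n(I) = -(-4)*I = 4*I)
h(c) = 1/(-7 + c) (h(c) = 1/(c + (-7 + c - c)) = 1/(c - 7) = 1/(-7 + c))
u(s, a) = a (u(s, a) = -(-1)*a = a)
((u(-401, n(-6)) + 19031) + 297842) + h(-294) = ((4*(-6) + 19031) + 297842) + 1/(-7 - 294) = ((-24 + 19031) + 297842) + 1/(-301) = (19007 + 297842) - 1/301 = 316849 - 1/301 = 95371548/301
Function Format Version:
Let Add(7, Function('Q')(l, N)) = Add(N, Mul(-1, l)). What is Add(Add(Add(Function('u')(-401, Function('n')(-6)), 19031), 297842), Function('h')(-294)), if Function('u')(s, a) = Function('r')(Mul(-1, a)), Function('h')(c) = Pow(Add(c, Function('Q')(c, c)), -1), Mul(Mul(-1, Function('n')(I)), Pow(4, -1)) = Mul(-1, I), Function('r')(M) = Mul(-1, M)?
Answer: Rational(95371548, 301) ≈ 3.1685e+5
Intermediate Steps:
Function('Q')(l, N) = Add(-7, N, Mul(-1, l)) (Function('Q')(l, N) = Add(-7, Add(N, Mul(-1, l))) = Add(-7, N, Mul(-1, l)))
Function('n')(I) = Mul(4, I) (Function('n')(I) = Mul(-4, Mul(-1, I)) = Mul(4, I))
Function('h')(c) = Pow(Add(-7, c), -1) (Function('h')(c) = Pow(Add(c, Add(-7, c, Mul(-1, c))), -1) = Pow(Add(c, -7), -1) = Pow(Add(-7, c), -1))
Function('u')(s, a) = a (Function('u')(s, a) = Mul(-1, Mul(-1, a)) = a)
Add(Add(Add(Function('u')(-401, Function('n')(-6)), 19031), 297842), Function('h')(-294)) = Add(Add(Add(Mul(4, -6), 19031), 297842), Pow(Add(-7, -294), -1)) = Add(Add(Add(-24, 19031), 297842), Pow(-301, -1)) = Add(Add(19007, 297842), Rational(-1, 301)) = Add(316849, Rational(-1, 301)) = Rational(95371548, 301)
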